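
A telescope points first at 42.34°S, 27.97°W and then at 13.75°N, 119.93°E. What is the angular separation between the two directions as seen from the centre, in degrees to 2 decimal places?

140.20°

Let φ₁ = -0.7390 rad, φ₂ = 0.2400 rad, and Δλ = 2.5813 rad.
cos c = sin φ₁ sin φ₂ + cos φ₁ cos φ₂ cos Δλ = (-0.6735)(0.2377) + (0.7392)(0.9713)(-0.8471) = -0.76830,
so c = arccos(-0.76830) = 2.44698 rad.
So the angular separation is 140.20°.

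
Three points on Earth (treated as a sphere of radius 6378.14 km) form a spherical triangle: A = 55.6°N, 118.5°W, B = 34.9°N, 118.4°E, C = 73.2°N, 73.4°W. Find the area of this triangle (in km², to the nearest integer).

Side lengths (central angles): a = 1.2496, b = 0.4390, c = 1.3500 rad; semiperimeter s = 1.5193.
By l'Huilier's theorem, tan(E/4) = √[tan(s/2) tan((s−a)/2) tan((s−b)/2) tan((s−c)/2)], giving spherical excess E = 0.3232 rad.
Area = E·R² = 0.3232 × (6378.14)² ≈ 13148735 km².

13148735 km²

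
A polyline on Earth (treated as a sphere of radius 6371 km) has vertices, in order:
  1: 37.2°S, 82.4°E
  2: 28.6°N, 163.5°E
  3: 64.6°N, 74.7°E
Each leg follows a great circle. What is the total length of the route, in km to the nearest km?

Leg 1→2: central angle 1.7530 rad, distance 11168.5 km.
Leg 2→3: central angle 1.1149 rad, distance 7102.8 km.
Total: 11168.5 + 7102.8 ≈ 18271 km.

18271 km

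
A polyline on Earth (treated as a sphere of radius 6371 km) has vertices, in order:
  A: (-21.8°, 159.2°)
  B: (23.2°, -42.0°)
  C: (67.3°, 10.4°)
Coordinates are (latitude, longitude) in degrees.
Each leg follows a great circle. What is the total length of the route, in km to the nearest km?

23900 km

Leg A→B: central angle 2.7992 rad, distance 17833.6 km.
Leg B→C: central angle 0.9523 rad, distance 6066.8 km.
Total: 17833.6 + 6066.8 ≈ 23900 km.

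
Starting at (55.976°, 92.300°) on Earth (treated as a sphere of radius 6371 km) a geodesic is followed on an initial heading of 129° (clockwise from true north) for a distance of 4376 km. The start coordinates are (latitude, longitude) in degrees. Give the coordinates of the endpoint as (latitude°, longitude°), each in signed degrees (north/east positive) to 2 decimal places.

Angular distance δ = d/R = 4376/6371 = 0.68686 rad; initial bearing θ = 2.2515 rad.
sin φ₂ = sin φ₁ cos δ + cos φ₁ sin δ cos θ = (0.8288)(0.7732) + (0.5595)(0.6341)(-0.6293) = 0.4176, so φ₂ = 24.68°.
Δλ = atan2(sin θ sin δ cos φ₁, cos δ − sin φ₁ sin φ₂) = atan2(0.2757, 0.4272) = 32.843°.
λ₂ = 92.300° + 32.843° = 125.14°.

24.68°, 125.14°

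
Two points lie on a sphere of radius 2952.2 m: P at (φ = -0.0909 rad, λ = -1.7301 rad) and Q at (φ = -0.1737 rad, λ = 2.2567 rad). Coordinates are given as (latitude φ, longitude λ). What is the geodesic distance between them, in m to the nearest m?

6669 m

With latitudes φ₁ = -5.208°, φ₂ = -9.952° and longitude difference Δλ = -131.573°:
Haversine: a = sin²(Δφ/2) + cos φ₁ cos φ₂ sin²(Δλ/2) = 0.0017 + (0.9959)(0.9850)(0.8318) = 0.81760.
Central angle c = 2·arcsin(√a) = 2.25907 rad.
Distance = R·c = 2952.2 × 2.2591 ≈ 6669 m.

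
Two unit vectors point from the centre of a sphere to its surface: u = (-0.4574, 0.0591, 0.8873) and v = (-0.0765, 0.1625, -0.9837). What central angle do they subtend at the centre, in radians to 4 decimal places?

2.5468 rad

u·v = -0.8282; |u| = 1.0000, |v| = 1.0000.
cos θ = (u·v)/(|u||v|) = -0.8283, so θ = 2.5468 rad.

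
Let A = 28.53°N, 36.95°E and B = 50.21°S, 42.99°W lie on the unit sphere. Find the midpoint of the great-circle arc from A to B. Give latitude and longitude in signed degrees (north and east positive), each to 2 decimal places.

-13.91°, 4.48°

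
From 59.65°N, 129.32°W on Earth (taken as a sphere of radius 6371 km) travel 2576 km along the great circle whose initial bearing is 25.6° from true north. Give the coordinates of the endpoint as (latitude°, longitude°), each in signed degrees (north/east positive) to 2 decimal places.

76.57°, -82.29°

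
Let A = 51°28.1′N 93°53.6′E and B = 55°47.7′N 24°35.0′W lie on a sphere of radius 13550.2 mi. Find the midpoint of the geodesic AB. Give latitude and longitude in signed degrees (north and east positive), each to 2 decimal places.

The central angle between A and B is δ = 1.0702 rad.
With f = 0.5, the slerp weights are sin((1−f)δ)/sin δ = 0.5812 and sin(fδ)/sin δ = 0.5812.
Weighted sum of the unit vectors: (0.5812)·(-0.0423,0.6215,0.7823) + (0.5812)·(0.5112,-0.2339,0.8270) = (0.2725, 0.2253, 0.9354).
Converting back: φ = atan2(z, √(x²+y²)) = 69.29°, λ = atan2(y, x) = 39.58°.

69.29°, 39.58°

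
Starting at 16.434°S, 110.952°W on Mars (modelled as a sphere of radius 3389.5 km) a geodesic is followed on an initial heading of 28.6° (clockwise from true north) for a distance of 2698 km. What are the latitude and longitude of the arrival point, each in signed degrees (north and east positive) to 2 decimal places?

Angular distance δ = d/R = 2698/3389.5 = 0.79599 rad; initial bearing θ = 0.4992 rad.
sin φ₂ = sin φ₁ cos δ + cos φ₁ sin δ cos θ = (-0.2829)(0.6996) + (0.9591)(0.7146)(0.8780) = 0.4038, so φ₂ = 23.82°.
Δλ = atan2(sin θ sin δ cos φ₁, cos δ − sin φ₁ sin φ₂) = atan2(0.3281, 0.8138) = 21.956°.
λ₂ = -110.952° + 21.956° = -89.00°.

23.82°, -89.00°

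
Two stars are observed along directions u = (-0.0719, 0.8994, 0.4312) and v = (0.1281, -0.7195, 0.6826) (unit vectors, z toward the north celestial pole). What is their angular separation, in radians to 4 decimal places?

u·v = -0.3620; |u| = 1.0000, |v| = 1.0000.
cos θ = (u·v)/(|u||v|) = -0.3620, so θ = 1.9412 rad.

1.9412 rad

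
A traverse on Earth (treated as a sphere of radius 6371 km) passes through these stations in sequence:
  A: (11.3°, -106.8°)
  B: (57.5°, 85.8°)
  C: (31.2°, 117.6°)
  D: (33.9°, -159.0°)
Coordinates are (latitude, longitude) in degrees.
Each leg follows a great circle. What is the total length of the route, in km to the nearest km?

23666 km

Leg A→B: central angle 1.9272 rad, distance 12278.4 km.
Leg B→C: central angle 0.5962 rad, distance 3798.1 km.
Leg C→D: central angle 1.1912 rad, distance 7589.3 km.
Total: 12278.4 + 3798.1 + 7589.3 ≈ 23666 km.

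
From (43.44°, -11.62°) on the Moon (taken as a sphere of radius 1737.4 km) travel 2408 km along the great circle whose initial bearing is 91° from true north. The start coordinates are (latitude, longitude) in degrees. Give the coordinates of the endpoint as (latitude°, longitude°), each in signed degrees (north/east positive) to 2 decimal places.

Angular distance δ = d/R = 2408/1737.4 = 1.38598 rad; initial bearing θ = 1.5882 rad.
sin φ₂ = sin φ₁ cos δ + cos φ₁ sin δ cos θ = (0.6876)(0.1838) + (0.7261)(0.9830)(-0.0175) = 0.1139, so φ₂ = 6.54°.
Δλ = atan2(sin θ sin δ cos φ₁, cos δ − sin φ₁ sin φ₂) = atan2(0.7136, 0.1054) = 81.594°.
λ₂ = -11.620° + 81.594° = 69.97°.

6.54°, 69.97°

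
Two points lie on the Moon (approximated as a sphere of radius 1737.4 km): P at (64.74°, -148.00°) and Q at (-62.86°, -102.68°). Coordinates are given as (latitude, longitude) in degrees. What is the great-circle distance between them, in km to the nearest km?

In radians: φ₁ = 1.1299, φ₂ = -1.0971, Δλ = 45.320° = 0.7910 rad.
cos c = sin φ₁ sin φ₂ + cos φ₁ cos φ₂ cos Δλ = (0.9044)(-0.8899) + (0.4267)(0.4562)(0.7031) = -0.66793,
so c = arccos(-0.66793) = 2.30222 rad.
Distance = R·c = 1737.4 × 2.3022 ≈ 4000 km.

4000 km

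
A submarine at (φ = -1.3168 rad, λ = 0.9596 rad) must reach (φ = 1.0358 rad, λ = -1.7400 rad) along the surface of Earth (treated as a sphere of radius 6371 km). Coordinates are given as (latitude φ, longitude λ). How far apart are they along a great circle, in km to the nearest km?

17961 km

In radians: φ₁ = -1.3168, φ₂ = 1.0358, Δλ = -154.676° = -2.6996 rad.
cos c = sin φ₁ sin φ₂ + cos φ₁ cos φ₂ cos Δλ = (-0.9679)(0.8603) + (0.2513)(0.5098)(-0.9039) = -0.94847,
so c = arccos(-0.94847) = 2.81916 rad.
Distance = R·c = 6371 × 2.8192 ≈ 17961 km.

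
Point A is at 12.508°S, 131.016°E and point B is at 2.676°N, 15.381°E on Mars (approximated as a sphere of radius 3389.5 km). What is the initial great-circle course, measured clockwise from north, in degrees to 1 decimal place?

266.9°

Δλ = -115.635° = -2.0182 rad.
y = sin Δλ · cos φ₂ = (-0.9016)(0.9989) = -0.9006
x = cos φ₁ sin φ₂ − sin φ₁ cos φ₂ cos Δλ = (0.9763)(0.0467) − (-0.2166)(0.9989)(-0.4326) = -0.0480
θ = atan2(y, x) = -93.05°; adding 360° gives 266.9°.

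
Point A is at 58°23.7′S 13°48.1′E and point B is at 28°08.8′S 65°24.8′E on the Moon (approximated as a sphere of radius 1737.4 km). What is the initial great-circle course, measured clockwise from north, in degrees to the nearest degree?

72°

Δλ = 51.612° = 0.9008 rad.
y = sin Δλ · cos φ₂ = (0.7838)(0.8817) = 0.6911
x = cos φ₁ sin φ₂ − sin φ₁ cos φ₂ cos Δλ = (0.5241)(-0.4717) − (-0.8517)(0.8817)(0.6210) = 0.2191
θ = atan2(y, x) = 72.41°, so the bearing is 72°.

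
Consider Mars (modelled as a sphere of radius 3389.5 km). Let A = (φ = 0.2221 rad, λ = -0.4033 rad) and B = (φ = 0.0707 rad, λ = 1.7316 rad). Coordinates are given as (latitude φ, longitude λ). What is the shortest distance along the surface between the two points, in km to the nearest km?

7117 km

Let φ₁ = 0.2221 rad, φ₂ = 0.0707 rad, and Δλ = 2.1349 rad.
cos c = sin φ₁ sin φ₂ + cos φ₁ cos φ₂ cos Δλ = (0.2203)(0.0706) + (0.9754)(0.9975)(-0.5347) = -0.50466,
so c = arccos(-0.50466) = 2.09979 rad.
Distance = R·c = 3389.5 × 2.0998 ≈ 7117 km.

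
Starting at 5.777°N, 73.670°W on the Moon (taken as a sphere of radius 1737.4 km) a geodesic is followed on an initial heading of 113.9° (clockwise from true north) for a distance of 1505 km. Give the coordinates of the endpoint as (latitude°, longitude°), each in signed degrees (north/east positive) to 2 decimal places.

-14.00°, -27.79°

Angular distance δ = d/R = 1505/1737.4 = 0.86624 rad; initial bearing θ = 1.9879 rad.
sin φ₂ = sin φ₁ cos δ + cos φ₁ sin δ cos θ = (0.1007)(0.6477) + (0.9949)(0.7619)(-0.4051) = -0.2419, so φ₂ = -14.00°.
Δλ = atan2(sin θ sin δ cos φ₁, cos δ − sin φ₁ sin φ₂) = atan2(0.6930, 0.6720) = 45.881°.
λ₂ = -73.670° + 45.881° = -27.79°.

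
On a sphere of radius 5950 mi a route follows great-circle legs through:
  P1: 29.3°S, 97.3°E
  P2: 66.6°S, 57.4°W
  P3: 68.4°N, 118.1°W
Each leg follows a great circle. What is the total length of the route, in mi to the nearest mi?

Leg P1→P2: central angle 1.4344 rad, distance 8534.4 mi.
Leg P2→P3: central angle 2.4683 rad, distance 14686.3 mi.
Total: 8534.4 + 14686.3 ≈ 23221 mi.

23221 mi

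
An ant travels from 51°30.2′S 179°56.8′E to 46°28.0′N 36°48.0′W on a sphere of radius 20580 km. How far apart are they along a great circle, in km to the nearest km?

With latitudes φ₁ = -51.503°, φ₂ = 46.467° and longitude difference Δλ = 143.253°:
cos c = sin φ₁ sin φ₂ + cos φ₁ cos φ₂ cos Δλ = (-0.7826)(0.7250) + (0.6225)(0.6888)(-0.8013) = -0.91094,
so c = arccos(-0.91094) = 2.71636 rad.
Distance = R·c = 20580 × 2.7164 ≈ 55903 km.

55903 km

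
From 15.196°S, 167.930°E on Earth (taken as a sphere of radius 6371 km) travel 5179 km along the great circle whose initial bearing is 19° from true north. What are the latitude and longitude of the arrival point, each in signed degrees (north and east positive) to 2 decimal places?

Angular distance δ = d/R = 5179/6371 = 0.81290 rad; initial bearing θ = 0.3316 rad.
sin φ₂ = sin φ₁ cos δ + cos φ₁ sin δ cos θ = (-0.2621)(0.6874) + (0.9650)(0.7263)(0.9455) = 0.4825, so φ₂ = 28.85°.
Δλ = atan2(sin θ sin δ cos φ₁, cos δ − sin φ₁ sin φ₂) = atan2(0.2282, 0.8139) = 15.662°.
λ₂ = 167.930° + 15.662° = 183.59° → -176.41° after wrapping to (−180°, 180°].

28.85°, -176.41°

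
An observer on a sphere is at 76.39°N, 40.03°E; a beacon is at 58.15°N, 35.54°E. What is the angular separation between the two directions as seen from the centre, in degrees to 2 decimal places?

18.31°

In radians: φ₁ = 1.3333, φ₂ = 1.0149, Δλ = -4.490° = -0.0784 rad.
cos c = sin φ₁ sin φ₂ + cos φ₁ cos φ₂ cos Δλ = (0.9719)(0.8494) + (0.2353)(0.5277)(0.9969) = 0.94937,
so c = arccos(0.94937) = 0.31956 rad.
So the angular separation is 18.31°.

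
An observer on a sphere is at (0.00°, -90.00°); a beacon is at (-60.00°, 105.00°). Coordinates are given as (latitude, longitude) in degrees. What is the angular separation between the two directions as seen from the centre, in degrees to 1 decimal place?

Let φ₁ = 0.0000 rad, φ₂ = -1.0472 rad, and Δλ = -2.8798 rad.
Haversine: a = sin²(Δφ/2) + cos φ₁ cos φ₂ sin²(Δλ/2) = 0.2500 + (1.0000)(0.5000)(0.9830) = 0.74148.
Central angle c = 2·arcsin(√a) = 2.07483 rad.
So the angular separation is 118.9°.

118.9°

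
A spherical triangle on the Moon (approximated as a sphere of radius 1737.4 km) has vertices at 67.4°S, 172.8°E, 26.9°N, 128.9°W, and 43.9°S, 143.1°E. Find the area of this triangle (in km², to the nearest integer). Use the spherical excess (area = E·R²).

1951171 km²

Side lengths (central angles): a = 1.8664, b = 0.4935, c = 1.8107 rad; semiperimeter s = 2.0853.
By l'Huilier's theorem, tan(E/4) = √[tan(s/2) tan((s−a)/2) tan((s−b)/2) tan((s−c)/2)], giving spherical excess E = 0.6464 rad.
Area = E·R² = 0.6464 × (1737.4)² ≈ 1951171 km².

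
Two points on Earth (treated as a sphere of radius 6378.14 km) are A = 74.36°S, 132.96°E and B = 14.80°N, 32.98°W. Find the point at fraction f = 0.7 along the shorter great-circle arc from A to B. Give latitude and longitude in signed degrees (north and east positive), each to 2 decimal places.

-21.08°, -30.25°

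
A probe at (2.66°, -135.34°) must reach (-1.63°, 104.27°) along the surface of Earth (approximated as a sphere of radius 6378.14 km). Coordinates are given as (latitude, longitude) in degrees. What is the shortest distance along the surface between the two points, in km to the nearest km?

Let φ₁ = 0.0464 rad, φ₂ = -0.0284 rad, and Δλ = -2.1012 rad.
cos c = sin φ₁ sin φ₂ + cos φ₁ cos φ₂ cos Δλ = (0.0464)(-0.0284) + (0.9989)(0.9996)(-0.5059) = -0.50645,
so c = arccos(-0.50645) = 2.10186 rad.
Distance = R·c = 6378.14 × 2.1019 ≈ 13406 km.

13406 km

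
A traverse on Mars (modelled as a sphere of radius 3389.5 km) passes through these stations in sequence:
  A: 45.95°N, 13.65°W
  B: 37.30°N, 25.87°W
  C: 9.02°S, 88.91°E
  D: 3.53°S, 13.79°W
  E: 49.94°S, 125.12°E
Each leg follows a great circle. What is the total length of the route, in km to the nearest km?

20440 km

Leg A→B: central angle 0.2191 rad, distance 742.6 km.
Leg B→C: central angle 2.0090 rad, distance 6809.4 km.
Leg C→D: central angle 1.7794 rad, distance 6031.2 km.
Leg D→E: central angle 2.0231 rad, distance 6857.2 km.
Total: 742.6 + 6809.4 + 6031.2 + 6857.2 ≈ 20440 km.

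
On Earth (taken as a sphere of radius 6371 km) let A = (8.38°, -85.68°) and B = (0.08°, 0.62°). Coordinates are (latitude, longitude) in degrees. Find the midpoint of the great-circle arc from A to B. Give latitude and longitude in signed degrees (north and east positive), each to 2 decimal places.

5.79°, -42.24°

Central angle δ = 1.5067 rad. Interpolating on the sphere with fraction f = 0.5:
P = [sin((1−f)δ)·A + sin(fδ)·B] / sin δ = 0.6855·A + 0.6855·B in Cartesian coordinates,
giving P = (0.7365, -0.6688, 0.1009), i.e. latitude 5.79°, longitude -42.24°.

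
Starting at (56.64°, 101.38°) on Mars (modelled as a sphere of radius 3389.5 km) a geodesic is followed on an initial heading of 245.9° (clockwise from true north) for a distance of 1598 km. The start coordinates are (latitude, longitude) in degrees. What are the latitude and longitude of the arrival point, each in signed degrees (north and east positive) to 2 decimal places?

Angular distance δ = d/R = 1598/3389.5 = 0.47146 rad; initial bearing θ = 4.2918 rad.
sin φ₂ = sin φ₁ cos δ + cos φ₁ sin δ cos θ = (0.8352)(0.8909) + (0.5499)(0.4542)(-0.4083) = 0.6421, so φ₂ = 39.95°.
Δλ = atan2(sin θ sin δ cos φ₁, cos δ − sin φ₁ sin φ₂) = atan2(-0.2280, 0.3546) = -32.740°.
λ₂ = 101.380° − 32.740° = 68.64°.

39.95°, 68.64°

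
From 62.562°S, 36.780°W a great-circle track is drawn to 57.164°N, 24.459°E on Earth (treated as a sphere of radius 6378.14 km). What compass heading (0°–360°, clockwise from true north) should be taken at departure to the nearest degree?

38°

With φ₁ = -1.0919, φ₂ = 0.9977, Δλ = 1.0688 rad, the forward-azimuth formula gives
θ = atan2( sin Δλ cos φ₂ , cos φ₁ sin φ₂ − sin φ₁ cos φ₂ cos Δλ ) = atan2(0.4753, 0.6187) = 37.53°.
So the initial bearing is 38°.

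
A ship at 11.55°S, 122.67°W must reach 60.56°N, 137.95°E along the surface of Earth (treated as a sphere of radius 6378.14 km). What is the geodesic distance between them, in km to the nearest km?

11649 km

In radians: φ₁ = -0.2016, φ₂ = 1.0570, Δλ = -99.380° = -1.7345 rad.
cos c = sin φ₁ sin φ₂ + cos φ₁ cos φ₂ cos Δλ = (-0.2002)(0.8709) + (0.9798)(0.4915)(-0.1630) = -0.25285,
so c = arccos(-0.25285) = 1.82642 rad.
Distance = R·c = 6378.14 × 1.8264 ≈ 11649 km.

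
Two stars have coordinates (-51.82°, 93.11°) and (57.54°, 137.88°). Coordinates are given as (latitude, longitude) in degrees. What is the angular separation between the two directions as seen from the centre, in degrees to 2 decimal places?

115.32°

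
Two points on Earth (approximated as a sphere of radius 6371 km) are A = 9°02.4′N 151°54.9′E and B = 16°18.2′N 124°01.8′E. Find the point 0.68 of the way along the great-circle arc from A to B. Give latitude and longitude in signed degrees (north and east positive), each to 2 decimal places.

14.31°, 133.13°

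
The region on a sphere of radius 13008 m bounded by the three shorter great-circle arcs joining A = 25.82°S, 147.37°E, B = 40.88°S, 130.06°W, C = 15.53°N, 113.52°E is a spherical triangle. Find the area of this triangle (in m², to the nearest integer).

Side lengths (central angles): a = 2.0937, b = 0.9227, c = 1.1885 rad; semiperimeter s = 2.1024.
By l'Huilier's theorem, tan(E/4) = √[tan(s/2) tan((s−a)/2) tan((s−b)/2) tan((s−c)/2)], giving spherical excess E = 0.2006 rad.
Area = E·R² = 0.2006 × (13008)² ≈ 33938895 m².

33938895 m²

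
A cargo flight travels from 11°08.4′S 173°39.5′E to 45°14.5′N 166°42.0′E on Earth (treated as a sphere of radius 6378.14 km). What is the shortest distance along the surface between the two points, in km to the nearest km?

6315 km

Let φ₁ = -0.1944 rad, φ₂ = 0.7896 rad, and Δλ = -0.1214 rad.
cos c = sin φ₁ sin φ₂ + cos φ₁ cos φ₂ cos Δλ = (-0.1932)(0.7101) + (0.9812)(0.7041)(0.9926) = 0.54857,
so c = arccos(0.54857) = 0.99014 rad.
Distance = R·c = 6378.14 × 0.9901 ≈ 6315 km.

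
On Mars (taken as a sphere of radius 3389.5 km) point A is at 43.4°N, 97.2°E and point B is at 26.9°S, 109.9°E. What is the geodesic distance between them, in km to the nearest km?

4216 km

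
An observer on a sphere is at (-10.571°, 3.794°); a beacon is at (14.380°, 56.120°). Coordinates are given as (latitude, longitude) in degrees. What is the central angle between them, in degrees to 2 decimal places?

57.56°

With latitudes φ₁ = -10.571°, φ₂ = 14.380° and longitude difference Δλ = 52.326°:
cos c = sin φ₁ sin φ₂ + cos φ₁ cos φ₂ cos Δλ = (-0.1835)(0.2484) + (0.9830)(0.9687)(0.6112) = 0.53641,
so c = arccos(0.53641) = 1.00462 rad.
So the angular separation is 57.56°.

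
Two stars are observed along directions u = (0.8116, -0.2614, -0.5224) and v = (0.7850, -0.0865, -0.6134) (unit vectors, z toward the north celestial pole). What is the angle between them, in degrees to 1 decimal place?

u·v = 0.9802; |u| = 1.0000, |v| = 1.0000.
cos θ = (u·v)/(|u||v|) = 0.9802, so θ = 11.4°.

11.4°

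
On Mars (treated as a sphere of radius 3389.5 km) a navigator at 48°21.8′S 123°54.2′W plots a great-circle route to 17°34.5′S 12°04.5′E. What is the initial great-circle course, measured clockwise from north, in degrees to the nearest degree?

137°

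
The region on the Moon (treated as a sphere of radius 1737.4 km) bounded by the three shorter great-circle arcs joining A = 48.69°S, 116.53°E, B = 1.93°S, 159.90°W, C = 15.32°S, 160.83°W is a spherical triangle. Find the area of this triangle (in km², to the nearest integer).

Side lengths (central angles): a = 0.2342, b = 1.2870, c = 1.4714 rad; semiperimeter s = 1.4963.
By l'Huilier's theorem, tan(E/4) = √[tan(s/2) tan((s−a)/2) tan((s−b)/2) tan((s−c)/2)], giving spherical excess E = 0.1191 rad.
Area = E·R² = 0.1191 × (1737.4)² ≈ 359458 km².

359458 km²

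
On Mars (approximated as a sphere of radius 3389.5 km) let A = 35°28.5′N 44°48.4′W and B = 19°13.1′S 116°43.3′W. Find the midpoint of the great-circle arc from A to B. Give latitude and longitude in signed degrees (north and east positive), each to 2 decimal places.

9.99°, -83.83°

The central angle between A and B is δ = 1.5231 rad.
With f = 0.5, the slerp weights are sin((1−f)δ)/sin δ = 0.6908 and sin(fδ)/sin δ = 0.6908.
Weighted sum of the unit vectors: (0.6908)·(0.5778,-0.5739,0.5803) + (0.6908)·(-0.4246,-0.8434,-0.3292) = (0.1058, -0.9791, 0.1735).
Converting back: φ = atan2(z, √(x²+y²)) = 9.99°, λ = atan2(y, x) = -83.83°.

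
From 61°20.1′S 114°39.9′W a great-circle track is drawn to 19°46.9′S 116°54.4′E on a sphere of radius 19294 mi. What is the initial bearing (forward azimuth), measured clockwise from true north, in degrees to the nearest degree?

227°

With φ₁ = -1.0705, φ₂ = -0.3453, Δλ = -2.2415 rad, the forward-azimuth formula gives
θ = atan2( sin Δλ cos φ₂ , cos φ₁ sin φ₂ − sin φ₁ cos φ₂ cos Δλ ) = atan2(-0.7372, -0.6755) = -132.50°.
Adding 360° brings this into [0°, 360°): 227°.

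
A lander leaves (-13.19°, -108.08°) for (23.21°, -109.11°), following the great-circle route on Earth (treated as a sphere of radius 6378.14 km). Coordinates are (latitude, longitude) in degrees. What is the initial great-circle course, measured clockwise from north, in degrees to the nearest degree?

Δλ = -1.030° = -0.0180 rad.
y = sin Δλ · cos φ₂ = (-0.0180)(0.9191) = -0.0165
x = cos φ₁ sin φ₂ − sin φ₁ cos φ₂ cos Δλ = (0.9736)(0.3941) − (-0.2282)(0.9191)(0.9998) = 0.5934
θ = atan2(y, x) = -1.59°; adding 360° gives 358°.

358°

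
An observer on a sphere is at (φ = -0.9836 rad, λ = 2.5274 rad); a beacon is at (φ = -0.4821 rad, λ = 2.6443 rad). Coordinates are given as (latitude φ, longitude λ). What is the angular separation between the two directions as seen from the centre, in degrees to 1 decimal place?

29.1°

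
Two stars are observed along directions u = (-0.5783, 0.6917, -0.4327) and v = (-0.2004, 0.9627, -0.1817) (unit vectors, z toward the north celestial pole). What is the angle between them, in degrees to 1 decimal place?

30.6°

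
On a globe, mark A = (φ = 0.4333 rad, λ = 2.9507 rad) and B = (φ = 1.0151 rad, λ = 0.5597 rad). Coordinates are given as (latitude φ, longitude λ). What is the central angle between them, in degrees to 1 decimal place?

89.6°

Let φ₁ = 0.4333 rad, φ₂ = 1.0151 rad, and Δλ = -2.3910 rad.
Haversine: a = sin²(Δφ/2) + cos φ₁ cos φ₂ sin²(Δλ/2) = 0.0823 + (0.9076)(0.5275)(0.8656) = 0.49672.
Central angle c = 2·arcsin(√a) = 1.56423 rad.
So the angular separation is 89.6°.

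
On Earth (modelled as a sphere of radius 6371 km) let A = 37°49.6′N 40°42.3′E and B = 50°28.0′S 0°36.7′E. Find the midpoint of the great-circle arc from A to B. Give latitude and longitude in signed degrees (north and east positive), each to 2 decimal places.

-6.72°, 22.90°

Central angle δ = 1.6593 rad. Interpolating on the sphere with fraction f = 0.5:
P = [sin((1−f)δ)·A + sin(fδ)·B] / sin δ = 0.7406·A + 0.7406·B in Cartesian coordinates,
giving P = (0.9148, 0.3865, -0.1170), i.e. latitude -6.72°, longitude 22.90°.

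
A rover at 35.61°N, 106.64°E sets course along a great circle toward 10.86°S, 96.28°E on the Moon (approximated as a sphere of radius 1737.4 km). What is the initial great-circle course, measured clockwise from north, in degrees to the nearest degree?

194°

Δλ = -10.360° = -0.1808 rad.
y = sin Δλ · cos φ₂ = (-0.1798)(0.9821) = -0.1766
x = cos φ₁ sin φ₂ − sin φ₁ cos φ₂ cos Δλ = (0.8130)(-0.1884) − (0.5823)(0.9821)(0.9837) = -0.7157
θ = atan2(y, x) = -166.14°; adding 360° gives 194°.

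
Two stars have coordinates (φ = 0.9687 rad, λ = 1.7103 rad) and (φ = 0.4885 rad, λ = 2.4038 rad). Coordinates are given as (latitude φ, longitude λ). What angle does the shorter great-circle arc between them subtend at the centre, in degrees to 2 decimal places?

39.52°

Let φ₁ = 0.9687 rad, φ₂ = 0.4885 rad, and Δλ = 0.6935 rad.
cos c = sin φ₁ sin φ₂ + cos φ₁ cos φ₂ cos Δλ = (0.8242)(0.4693) + (0.5664)(0.8830)(0.7690) = 0.77138,
so c = arccos(0.77138) = 0.68979 rad.
So the angular separation is 39.52°.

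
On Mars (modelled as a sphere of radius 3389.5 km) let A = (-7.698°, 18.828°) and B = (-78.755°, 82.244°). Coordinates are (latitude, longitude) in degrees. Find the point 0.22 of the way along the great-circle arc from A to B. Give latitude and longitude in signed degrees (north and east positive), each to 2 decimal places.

The central angle between A and B is δ = 1.3512 rad.
With f = 0.22, the slerp weights are sin((1−f)δ)/sin δ = 0.8908 and sin(fδ)/sin δ = 0.3001.
Weighted sum of the unit vectors: (0.8908)·(0.9380,0.3198,-0.1340) + (0.3001)·(0.0263,0.1932,-0.9808) = (0.8434, 0.3429, -0.4137).
Converting back: φ = atan2(z, √(x²+y²)) = -24.44°, λ = atan2(y, x) = 22.12°.

-24.44°, 22.12°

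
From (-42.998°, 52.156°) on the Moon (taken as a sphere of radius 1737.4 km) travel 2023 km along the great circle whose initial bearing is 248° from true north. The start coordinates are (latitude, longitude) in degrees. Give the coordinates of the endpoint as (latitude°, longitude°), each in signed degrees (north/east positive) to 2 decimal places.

-31.42°, -34.18°

Angular distance δ = d/R = 2023/1737.4 = 1.16438 rad; initial bearing θ = 4.3284 rad.
sin φ₂ = sin φ₁ cos δ + cos φ₁ sin δ cos θ = (-0.6820)(0.3953) + (0.7314)(0.9185)(-0.3746) = -0.5213, so φ₂ = -31.42°.
Δλ = atan2(sin θ sin δ cos φ₁, cos δ − sin φ₁ sin φ₂) = atan2(-0.6229, 0.0398) = -86.341°.
λ₂ = 52.156° − 86.341° = -34.18°.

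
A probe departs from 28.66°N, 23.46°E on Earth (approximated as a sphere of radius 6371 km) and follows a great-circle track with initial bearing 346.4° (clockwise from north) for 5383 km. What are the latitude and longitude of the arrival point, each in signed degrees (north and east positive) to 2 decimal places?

Angular distance δ = d/R = 5383/6371 = 0.84492 rad; initial bearing θ = 6.0458 rad.
sin φ₂ = sin φ₁ cos δ + cos φ₁ sin δ cos θ = (0.4796)(0.6638) + (0.8775)(0.7479)(0.9720) = 0.9562, so φ₂ = 72.99°.
Δλ = atan2(sin θ sin δ cos φ₁, cos δ − sin φ₁ sin φ₂) = atan2(-0.1543, 0.2052) = -36.950°.
λ₂ = 23.460° − 36.950° = -13.49°.

72.99°, -13.49°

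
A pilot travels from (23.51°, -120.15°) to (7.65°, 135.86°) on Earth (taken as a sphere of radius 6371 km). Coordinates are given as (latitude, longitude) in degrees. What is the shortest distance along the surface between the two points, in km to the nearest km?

With latitudes φ₁ = 23.510°, φ₂ = 7.650° and longitude difference Δλ = -103.990°:
cos c = sin φ₁ sin φ₂ + cos φ₁ cos φ₂ cos Δλ = (0.3989)(0.1331) + (0.9170)(0.9911)(-0.2418) = -0.16661,
so c = arccos(-0.16661) = 1.73819 rad.
Distance = R·c = 6371 × 1.7382 ≈ 11074 km.

11074 km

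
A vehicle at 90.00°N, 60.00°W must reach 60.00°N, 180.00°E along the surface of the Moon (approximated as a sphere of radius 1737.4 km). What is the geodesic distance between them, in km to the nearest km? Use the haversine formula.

With latitudes φ₁ = 90.000°, φ₂ = 60.000° and longitude difference Δλ = -120.000°:
Haversine: a = sin²(Δφ/2) + cos φ₁ cos φ₂ sin²(Δλ/2) = 0.0670 + (0.0000)(0.5000)(0.7500) = 0.06699.
Central angle c = 2·arcsin(√a) = 0.52360 rad.
Distance = R·c = 1737.4 × 0.5236 ≈ 910 km.

910 km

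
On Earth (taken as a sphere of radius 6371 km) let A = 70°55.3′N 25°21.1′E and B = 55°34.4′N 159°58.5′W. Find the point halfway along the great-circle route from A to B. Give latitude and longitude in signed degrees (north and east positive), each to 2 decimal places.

82.22°, -167.18°

Central angle δ = 0.9328 rad. Interpolating on the sphere with fraction f = 0.5:
P = [sin((1−f)δ)·A + sin(fδ)·B] / sin δ = 0.5598·A + 0.5598·B in Cartesian coordinates,
giving P = (-0.1320, -0.0300, 0.9908), i.e. latitude 82.22°, longitude -167.18°.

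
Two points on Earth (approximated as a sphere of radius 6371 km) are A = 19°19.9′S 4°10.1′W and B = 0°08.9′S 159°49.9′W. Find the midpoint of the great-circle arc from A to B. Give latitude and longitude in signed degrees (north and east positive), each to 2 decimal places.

-38.91°, -89.66°

The central angle between A and B is δ = 2.6039 rad.
With f = 0.5, the slerp weights are sin((1−f)δ)/sin δ = 1.8825 and sin(fδ)/sin δ = 1.8825.
Weighted sum of the unit vectors: (1.8825)·(0.9411,-0.0686,-0.3310) + (1.8825)·(-0.9387,-0.3448,-0.0026) = (0.0046, -0.7782, -0.6280).
Converting back: φ = atan2(z, √(x²+y²)) = -38.91°, λ = atan2(y, x) = -89.66°.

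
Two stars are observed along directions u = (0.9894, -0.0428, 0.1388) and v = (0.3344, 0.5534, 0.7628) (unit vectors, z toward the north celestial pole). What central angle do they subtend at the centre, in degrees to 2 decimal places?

u·v = 0.4130; |u| = 1.0000, |v| = 1.0000.
cos θ = (u·v)/(|u||v|) = 0.4131, so θ = 65.60°.

65.60°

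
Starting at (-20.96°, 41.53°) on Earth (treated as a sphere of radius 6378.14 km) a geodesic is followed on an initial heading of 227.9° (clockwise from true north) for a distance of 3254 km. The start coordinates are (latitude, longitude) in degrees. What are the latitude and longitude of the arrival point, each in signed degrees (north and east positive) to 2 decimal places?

-38.16°, 14.09°

Angular distance δ = d/R = 3254/6378.14 = 0.51018 rad; initial bearing θ = 3.9776 rad.
sin φ₂ = sin φ₁ cos δ + cos φ₁ sin δ cos θ = (-0.3577)(0.8727) + (0.9338)(0.4883)(-0.6704) = -0.6179, so φ₂ = -38.16°.
Δλ = atan2(sin θ sin δ cos φ₁, cos δ − sin φ₁ sin φ₂) = atan2(-0.3384, 0.6516) = -27.441°.
λ₂ = 41.530° − 27.441° = 14.09°.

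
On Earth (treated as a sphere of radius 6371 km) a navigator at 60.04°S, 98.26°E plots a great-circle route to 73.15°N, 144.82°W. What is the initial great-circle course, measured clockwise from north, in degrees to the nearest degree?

35°

Δλ = 116.920° = 2.0406 rad.
y = sin Δλ · cos φ₂ = (0.8916)(0.2899) = 0.2585
x = cos φ₁ sin φ₂ − sin φ₁ cos φ₂ cos Δλ = (0.4994)(0.9571) − (-0.8664)(0.2899)(-0.4527) = 0.3643
θ = atan2(y, x) = 35.36°, so the bearing is 35°.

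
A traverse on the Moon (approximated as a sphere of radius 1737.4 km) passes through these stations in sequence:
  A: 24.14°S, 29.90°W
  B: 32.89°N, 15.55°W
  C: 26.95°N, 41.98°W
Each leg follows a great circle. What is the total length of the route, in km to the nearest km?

2494 km

Leg A→B: central angle 1.0236 rad, distance 1778.4 km.
Leg B→C: central angle 0.4118 rad, distance 715.5 km.
Total: 1778.4 + 715.5 ≈ 2494 km.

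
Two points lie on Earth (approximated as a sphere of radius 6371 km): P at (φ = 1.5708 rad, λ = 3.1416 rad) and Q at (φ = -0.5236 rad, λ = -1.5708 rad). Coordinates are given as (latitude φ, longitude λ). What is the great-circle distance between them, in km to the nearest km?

In radians: φ₁ = 1.5708, φ₂ = -0.5236, Δλ = 89.999° = 1.5708 rad.
Haversine: a = sin²(Δφ/2) + cos φ₁ cos φ₂ sin²(Δλ/2) = 0.7500 + (-0.0000)(0.8660)(0.5000) = 0.75000.
Central angle c = 2·arcsin(√a) = 2.09440 rad.
Distance = R·c = 6371 × 2.0944 ≈ 13343 km.

13343 km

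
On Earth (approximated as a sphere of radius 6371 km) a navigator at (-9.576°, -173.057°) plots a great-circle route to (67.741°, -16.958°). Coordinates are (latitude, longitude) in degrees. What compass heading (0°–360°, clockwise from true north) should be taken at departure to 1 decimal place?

10.2°

With φ₁ = -0.1671, φ₂ = 1.1823, Δλ = 2.7244 rad, the forward-azimuth formula gives
θ = atan2( sin Δλ cos φ₂ , cos φ₁ sin φ₂ − sin φ₁ cos φ₂ cos Δλ ) = atan2(0.1535, 0.8550) = 10.18°.
So the initial bearing is 10.2°.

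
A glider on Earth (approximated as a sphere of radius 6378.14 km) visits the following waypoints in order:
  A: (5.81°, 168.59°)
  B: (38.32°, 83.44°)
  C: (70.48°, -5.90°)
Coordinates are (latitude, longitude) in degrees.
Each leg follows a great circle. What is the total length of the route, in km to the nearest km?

15209 km

Leg A→B: central angle 1.4417 rad, distance 9195.2 km.
Leg B→C: central angle 0.9429 rad, distance 6014.0 km.
Total: 9195.2 + 6014.0 ≈ 15209 km.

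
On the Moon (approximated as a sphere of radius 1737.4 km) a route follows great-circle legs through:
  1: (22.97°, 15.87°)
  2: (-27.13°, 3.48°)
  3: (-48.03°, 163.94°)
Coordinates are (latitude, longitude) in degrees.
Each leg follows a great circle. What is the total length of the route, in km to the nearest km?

4680 km

Leg 1→2: central angle 0.8990 rad, distance 1562.0 km.
Leg 2→3: central angle 1.7945 rad, distance 3117.8 km.
Total: 1562.0 + 3117.8 ≈ 4680 km.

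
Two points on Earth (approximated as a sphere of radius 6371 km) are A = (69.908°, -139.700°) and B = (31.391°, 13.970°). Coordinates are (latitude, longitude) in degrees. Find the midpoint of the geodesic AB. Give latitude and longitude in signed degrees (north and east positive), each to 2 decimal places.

68.79°, -1.63°

The central angle between A and B is δ = 1.3425 rad.
With f = 0.5, the slerp weights are sin((1−f)δ)/sin δ = 0.6385 and sin(fδ)/sin δ = 0.6385.
Weighted sum of the unit vectors: (0.6385)·(-0.2620,-0.2222,0.9391) + (0.6385)·(0.8284,0.2061,0.5209) = (0.3617, -0.0103, 0.9323).
Converting back: φ = atan2(z, √(x²+y²)) = 68.79°, λ = atan2(y, x) = -1.63°.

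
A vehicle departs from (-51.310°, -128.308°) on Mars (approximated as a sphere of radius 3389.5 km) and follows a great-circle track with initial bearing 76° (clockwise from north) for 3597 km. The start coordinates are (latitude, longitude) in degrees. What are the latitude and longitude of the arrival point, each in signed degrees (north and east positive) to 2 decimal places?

-14.40°, -67.32°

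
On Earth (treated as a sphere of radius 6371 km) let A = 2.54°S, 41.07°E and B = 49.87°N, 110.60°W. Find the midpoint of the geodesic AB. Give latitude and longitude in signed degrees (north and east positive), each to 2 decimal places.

53.70°, 5.75°

Central angle δ = 2.2151 rad. Interpolating on the sphere with fraction f = 0.5:
P = [sin((1−f)δ)·A + sin(fδ)·B] / sin δ = 1.1190·A + 1.1190·B in Cartesian coordinates,
giving P = (0.5890, 0.0593, 0.8059), i.e. latitude 53.70°, longitude 5.75°.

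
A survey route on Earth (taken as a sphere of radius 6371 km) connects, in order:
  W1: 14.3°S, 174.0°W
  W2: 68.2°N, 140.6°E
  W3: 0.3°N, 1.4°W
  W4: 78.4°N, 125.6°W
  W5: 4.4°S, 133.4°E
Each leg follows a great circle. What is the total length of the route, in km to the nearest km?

Leg W1→W2: central angle 1.5475 rad, distance 9858.8 km.
Leg W2→W3: central angle 1.8627 rad, distance 11867.3 km.
Leg W3→W4: central angle 1.6789 rad, distance 10696.3 km.
Leg W4→W5: central angle 1.6844 rad, distance 10731.6 km.
Total: 9858.8 + 11867.3 + 10696.3 + 10731.6 ≈ 43154 km.

43154 km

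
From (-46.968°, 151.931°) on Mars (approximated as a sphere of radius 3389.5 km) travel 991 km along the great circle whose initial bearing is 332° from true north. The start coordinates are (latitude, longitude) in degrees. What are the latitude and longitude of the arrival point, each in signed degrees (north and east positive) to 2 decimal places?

Angular distance δ = d/R = 991/3389.5 = 0.29237 rad; initial bearing θ = 5.7945 rad.
sin φ₂ = sin φ₁ cos δ + cos φ₁ sin δ cos θ = (-0.7310)(0.9576) + (0.6824)(0.2882)(0.8829) = -0.5263, so φ₂ = -31.75°.
Δλ = atan2(sin θ sin δ cos φ₁, cos δ − sin φ₁ sin φ₂) = atan2(-0.0923, 0.5729) = -9.157°.
λ₂ = 151.931° − 9.157° = 142.77°.

-31.75°, 142.77°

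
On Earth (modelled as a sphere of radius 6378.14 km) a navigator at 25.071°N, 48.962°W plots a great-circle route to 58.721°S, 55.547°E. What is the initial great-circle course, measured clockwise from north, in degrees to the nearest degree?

With φ₁ = 0.4376, φ₂ = -1.0249, Δλ = 1.8240 rad, the forward-azimuth formula gives
θ = atan2( sin Δλ cos φ₂ , cos φ₁ sin φ₂ − sin φ₁ cos φ₂ cos Δλ ) = atan2(0.5026, -0.7190) = 145.04°.
So the initial bearing is 145°.

145°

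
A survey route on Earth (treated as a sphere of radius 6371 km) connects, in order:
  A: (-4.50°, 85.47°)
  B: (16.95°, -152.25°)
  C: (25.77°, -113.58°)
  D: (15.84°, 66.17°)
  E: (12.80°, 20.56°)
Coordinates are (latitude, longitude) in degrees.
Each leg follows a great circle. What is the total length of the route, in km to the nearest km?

Leg A→B: central angle 2.1319 rad, distance 13582.6 km.
Leg B→C: central angle 0.6446 rad, distance 4107.0 km.
Leg C→D: central angle 2.4153 rad, distance 15388.2 km.
Leg D→E: central angle 0.7717 rad, distance 4916.5 km.
Total: 13582.6 + 4107.0 + 15388.2 + 4916.5 ≈ 37994 km.

37994 km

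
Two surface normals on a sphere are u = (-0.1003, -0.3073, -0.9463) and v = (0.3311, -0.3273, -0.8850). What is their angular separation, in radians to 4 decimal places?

0.4397 rad

u·v = 0.9048; |u| = 1.0000, |v| = 1.0000.
cos θ = (u·v)/(|u||v|) = 0.9049, so θ = 0.4397 rad.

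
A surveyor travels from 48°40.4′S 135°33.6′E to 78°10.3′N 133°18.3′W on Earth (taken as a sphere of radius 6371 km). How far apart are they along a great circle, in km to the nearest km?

Let φ₁ = -0.8495 rad, φ₂ = 1.3644 rad, and Δλ = 1.5906 rad.
cos c = sin φ₁ sin φ₂ + cos φ₁ cos φ₂ cos Δλ = (-0.7510)(0.9788) + (0.6604)(0.2050)(-0.0198) = -0.73769,
so c = arccos(-0.73769) = 2.40044 rad.
Distance = R·c = 6371 × 2.4004 ≈ 15293 km.

15293 km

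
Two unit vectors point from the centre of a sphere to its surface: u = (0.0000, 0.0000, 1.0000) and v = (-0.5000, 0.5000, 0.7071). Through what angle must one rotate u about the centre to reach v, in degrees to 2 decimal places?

45.00°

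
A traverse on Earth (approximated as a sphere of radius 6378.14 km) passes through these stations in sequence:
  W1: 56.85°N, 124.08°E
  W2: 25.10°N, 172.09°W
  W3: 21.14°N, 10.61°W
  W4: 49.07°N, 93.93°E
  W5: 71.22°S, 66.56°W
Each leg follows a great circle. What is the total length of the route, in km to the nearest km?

47269 km

Leg W1→W2: central angle 0.9600 rad, distance 6122.7 km.
Leg W2→W3: central angle 2.2756 rad, distance 14514.2 km.
Leg W3→W4: central angle 1.4514 rad, distance 9257.5 km.
Leg W4→W5: central angle 2.7241 rad, distance 17374.4 km.
Total: 6122.7 + 14514.2 + 9257.5 + 17374.4 ≈ 47269 km.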